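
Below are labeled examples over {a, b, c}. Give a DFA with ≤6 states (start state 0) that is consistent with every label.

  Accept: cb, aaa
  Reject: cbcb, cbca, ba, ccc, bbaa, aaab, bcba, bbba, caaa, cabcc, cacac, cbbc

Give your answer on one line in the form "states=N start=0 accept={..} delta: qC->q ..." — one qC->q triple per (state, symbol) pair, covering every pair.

Fold the examples into a partial DFA from state 0: repeatedly fix the first undefined (state, symbol) met by the shortest-then-alphabetical prefix, trying targets in increasing order and rejecting any under which an Accept and a Reject string meet in one state with the same remainder; add a state when all current targets are rejected. Accepting states are where Accept strings end.
a: 0a undefined. 0a->0: ok.
b: 0b undefined. 0b->0: no, aaa/ba meet in 0. Open state 1: 0b->1.
c: 0c undefined. 0c->0: no, cb/aaab meet in 1. 0c->1: ok.
ba: 1a undefined. 1a->0: no, aaa/ba meet in 0. 1a->1: ok.
bb: 1b undefined. 1b->0: no, cb/cbcb meet in 0. 1b->1: no, cb/ba meet in 1. Open state 2: 1b->2.
bc: 1c undefined. 1c->0: ok.
bba: 2a undefined. 2a->0: no, aaa/bbaa meet in 0. 2a->1: ok.
bbb: 2b undefined. 2b->0: no, aaa/bbba meet in 0. 2b->1: no, aaa/cbbc meet in 0. 2b->2: ok.
cbc: 2c undefined. 2c->0: no, aaa/cbca meet in 0. 2c->1: no, cb/cbcb meet in 2. 2c->2: no, cb/cbcb meet in 2. Open state 3: 2c->3.
cbca: 3a undefined. 3a->0: no, aaa/cbca meet in 0. 3a->1: ok.
cbcb: 3b undefined. 3b->0: no, aaa/cbcb meet in 0. 3b->1: ok.
cabcc: 3c undefined. 3c->0: no, aaa/cabcc meet in 0. 3c->1: ok.
All examples now run through 4 states with every (state, symbol) defined. Accept strings end in {0,2}, Reject strings end in {1,3}; accept={0,2}.

states=4 start=0 accept={0,2} delta: 0a->0 0b->1 0c->1 1a->1 1b->2 1c->0 2a->1 2b->2 2c->3 3a->1 3b->1 3c->1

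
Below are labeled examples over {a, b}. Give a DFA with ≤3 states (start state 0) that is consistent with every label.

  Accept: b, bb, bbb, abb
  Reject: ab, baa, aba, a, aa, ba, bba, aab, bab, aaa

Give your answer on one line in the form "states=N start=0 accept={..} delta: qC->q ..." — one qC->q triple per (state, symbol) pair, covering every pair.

states=3 start=0 accept={0} delta: 0a->1 0b->0 1a->1 1b->2 2a->1 2b->0

State merging on the prefix tree: take the shortest (then alphabetical) example prefix whose next move is undefined and point that move at state 0, else 1, else 2, ...; a target is out if some Accept/Reject pair would then sit in one state with the same input left (inseparable). If every existing state is out, open a new one.
a: 0a undefined. 0a->0: no, b/ab meet in 0 with "b" left. Open state 1: 0a->1.
b: 0b undefined. 0b->0: ok.
aa: 1a undefined. 1a->0: no, b/baa meet in 0. 1a->1: ok.
ab: 1b undefined. 1b->0: no, b/ab meet in 0. 1b->1: no, abb/ab meet in 1. Open state 2: 1b->2.
aba: 2a undefined. 2a->0: no, b/aba meet in 0. 2a->1: ok.
abb: 2b undefined. 2b->0: ok.
All examples now run through 3 states with every (state, symbol) defined. Accept strings end in {0}, Reject strings end in {1,2}; accept={0}.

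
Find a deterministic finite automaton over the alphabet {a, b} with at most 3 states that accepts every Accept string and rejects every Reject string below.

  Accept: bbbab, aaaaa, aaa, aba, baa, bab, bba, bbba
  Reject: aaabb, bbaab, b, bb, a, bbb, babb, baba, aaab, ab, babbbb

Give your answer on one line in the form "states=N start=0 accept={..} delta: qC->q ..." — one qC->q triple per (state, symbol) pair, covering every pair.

State merging on the prefix tree: take the shortest (then alphabetical) example prefix whose next move is undefined and point that move at state 0, else 1, else 2, ...; a target is out if some Accept/Reject pair would then sit in one state with the same input left (inseparable). If every existing state is out, open a new one.
a: 0a undefined. 0a->0: no, aaaaa/a meet in 0. Open state 1: 0a->1.
b: 0b undefined. 0b->0: no, bbbab/ab meet in 1 with "b" left. 0b->1: ok.
aa: 1a undefined. 1a->0: no, aaaaa/b meet in 1. 1a->1: no, aaaaa/b meet in 1. Open state 2: 1a->2.
ab: 1b undefined. 1b->0: no, bbbab/bbaab meet in 2 with "b" left. 1b->1: ok.
aaa: 2a undefined. 2a->0: ok.
bab: 2b undefined. 2b->0: ok.
All examples now run through 3 states with every (state, symbol) defined. Accept strings end in {0,2}, Reject strings end in {1}; accept={0,2}.

states=3 start=0 accept={0,2} delta: 0a->1 0b->1 1a->2 1b->1 2a->0 2b->0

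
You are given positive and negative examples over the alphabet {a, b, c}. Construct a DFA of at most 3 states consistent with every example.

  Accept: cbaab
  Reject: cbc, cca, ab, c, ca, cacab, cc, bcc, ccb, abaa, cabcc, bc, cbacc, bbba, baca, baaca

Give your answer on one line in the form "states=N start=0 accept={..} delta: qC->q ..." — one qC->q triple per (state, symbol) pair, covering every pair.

states=3 start=0 accept={2} delta: 0a->0 0b->0 0c->1 1a->0 1b->2 1c->0 2a->2 2b->2 2c->0

State merging on the prefix tree: take the shortest (then alphabetical) example prefix whose next move is undefined and point that move at state 0, else 1, else 2, ...; a target is out if some Accept/Reject pair would then sit in one state with the same input left (inseparable). If every existing state is out, open a new one.
a: 0a undefined. 0a->0: ok.
b: 0b undefined. 0b->0: ok.
c: 0c undefined. 0c->0: no, cbaab/cbc meet in 0. Open state 1: 0c->1.
ca: 1a undefined. 1a->0: ok.
cb: 1b undefined. 1b->0: no, cbaab/ab meet in 0. 1b->1: no, cbaab/ab meet in 0. Open state 2: 1b->2.
cc: 1c undefined. 1c->0: ok.
cba: 2a undefined. 2a->0: no, cbaab/cca meet in 0. 2a->1: no, cbaab/cca meet in 0. 2a->2: ok.
cbc: 2c undefined. 2c->0: ok.
cbaab: 2b undefined. 2b->0: no, cbaab/cbc meet in 0. 2b->1: no, cbaab/c meet in 1. 2b->2: ok.
All examples now run through 3 states with every (state, symbol) defined. Accept strings end in {2}, Reject strings end in {0,1}; accept={2}.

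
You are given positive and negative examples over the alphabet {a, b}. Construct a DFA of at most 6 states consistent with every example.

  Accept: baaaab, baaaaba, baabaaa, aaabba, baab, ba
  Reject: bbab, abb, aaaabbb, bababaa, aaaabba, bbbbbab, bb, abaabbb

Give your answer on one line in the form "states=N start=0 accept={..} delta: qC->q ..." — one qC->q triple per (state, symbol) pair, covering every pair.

State merging on the prefix tree: take the shortest (then alphabetical) example prefix whose next move is undefined and point that move at state 0, else 1, else 2, ...; a target is out if some Accept/Reject pair would then sit in one state with the same input left (inseparable). If every existing state is out, open a new one.
a: 0a undefined. 0a->0: no, aaabba/aaaabba meet in 0 with "bba" left. Open state 1: 0a->1.
b: 0b undefined. 0b->0: ok.
aa: 1a undefined. 1a->0: no, baaaab/aaaabbb meet in 0. 1a->1: no, baaaab/bbab meet in 1 with "b" left. Open state 2: 1a->2.
ab: 1b undefined. 1b->0: ok.
aaa: 2a undefined. 2a->0: no, baaaab/bbab meet in 0. 2a->1: ok.
baab: 2b undefined. 2b->0: no, baaaab/bbab meet in 0. 2b->1: no, baaaab/aaaabba meet in 1. 2b->2: no, baaaab/aaaabbb meet in 2. Open state 3: 2b->3.
baaba: 3a undefined. 3a->0: no, baaaaba/bbab meet in 0. 3a->1: ok.
aaaabb: 3b undefined. 3b->0: no, baaaaba/aaaabba meet in 1. 3b->1: ok.
All examples now run through 4 states with every (state, symbol) defined. Accept strings end in {1,3}, Reject strings end in {0,2}; accept={1,3}.

states=4 start=0 accept={1,3} delta: 0a->1 0b->0 1a->2 1b->0 2a->1 2b->3 3a->1 3b->1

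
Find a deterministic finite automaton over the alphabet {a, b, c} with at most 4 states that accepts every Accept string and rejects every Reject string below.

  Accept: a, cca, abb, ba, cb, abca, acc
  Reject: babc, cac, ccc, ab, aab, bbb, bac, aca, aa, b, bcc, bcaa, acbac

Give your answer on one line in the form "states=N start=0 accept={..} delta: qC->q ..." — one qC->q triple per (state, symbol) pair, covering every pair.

Fold the examples into a partial DFA from state 0: repeatedly fix the first undefined (state, symbol) met by the shortest-then-alphabetical prefix, trying targets in increasing order and rejecting any under which an Accept and a Reject string meet in one state with the same remainder; add a state when all current targets are rejected. Accepting states are where Accept strings end.
a: 0a undefined. 0a->0: no, a/aa meet in 0. Open state 1: 0a->1.
b: 0b undefined. 0b->0: ok.
c: 0c undefined. 0c->0: no, cb/ccc meet in 0. 0c->1: no, cca/aca meet in 1 with "ca" left. Open state 2: 0c->2.
aa: 1a undefined. 1a->0: ok.
ab: 1b undefined. 1b->0: no, abb/ab meet in 0. 1b->1: no, a/ab meet in 1. 1b->2: ok.
ac: 1c undefined. 1c->0: no, a/aca meet in 1. 1c->1: no, a/bac meet in 1. 1c->2: no, acc/babc meet in 2 with "c" left. Open state 3: 1c->3.
ca: 2a undefined. 2a->0: no, a/bcaa meet in 1. 2a->1: ok.
cb: 2b undefined. 2b->0: no, abb/aab meet in 0. 2b->1: ok.
cc: 2c undefined. 2c->0: ok.
aca: 3a undefined. 3a->0: ok.
acb: 3b undefined. 3b->0: ok.
acc: 3c undefined. 3c->0: no, acc/babc meet in 0. 3c->1: ok.
All examples now run through 4 states with every (state, symbol) defined. Accept strings end in {1}, Reject strings end in {0,2,3}; accept={1}.

states=4 start=0 accept={1} delta: 0a->1 0b->0 0c->2 1a->0 1b->2 1c->3 2a->1 2b->1 2c->0 3a->0 3b->0 3c->1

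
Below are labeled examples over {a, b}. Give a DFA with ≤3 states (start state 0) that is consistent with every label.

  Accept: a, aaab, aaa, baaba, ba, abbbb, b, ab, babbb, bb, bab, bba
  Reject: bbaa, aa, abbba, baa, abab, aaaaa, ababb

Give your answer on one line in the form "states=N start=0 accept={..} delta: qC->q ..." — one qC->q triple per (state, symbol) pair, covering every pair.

states=3 start=0 accept={0,1} delta: 0a->1 0b->0 1a->2 1b->1 2a->0 2b->2

Fold the examples into a partial DFA from state 0: repeatedly fix the first undefined (state, symbol) met by the shortest-then-alphabetical prefix, trying targets in increasing order and rejecting any under which an Accept and a Reject string meet in one state with the same remainder; add a state when all current targets are rejected. Accepting states are where Accept strings end.
a: 0a undefined. 0a->0: no, a/aa meet in 0. Open state 1: 0a->1.
b: 0b undefined. 0b->0: ok.
aa: 1a undefined. 1a->0: no, a/aaaaa meet in 1. 1a->1: no, a/bbaa meet in 1. Open state 2: 1a->2.
ab: 1b undefined. 1b->0: no, a/abbba meet in 1. 1b->1: ok.
aaa: 2a undefined. 2a->0: ok.
abab: 2b undefined. 2b->0: no, aaab/abab meet in 0. 2b->1: no, a/abab meet in 1. 2b->2: ok.
All examples now run through 3 states with every (state, symbol) defined. Accept strings end in {0,1}, Reject strings end in {2}; accept={0,1}.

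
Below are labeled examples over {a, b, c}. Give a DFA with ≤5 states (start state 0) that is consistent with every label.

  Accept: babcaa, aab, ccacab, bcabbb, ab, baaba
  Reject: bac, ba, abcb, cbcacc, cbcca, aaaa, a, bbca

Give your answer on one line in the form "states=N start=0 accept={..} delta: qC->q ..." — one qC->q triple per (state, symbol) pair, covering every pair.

Grow the machine one transition at a time. Run the examples from 0; the earliest place one falls off (shortest prefix, ties alphabetical) gets sent to the lowest-numbered state that keeps every Accept/Reject pair distinguishable — a pair clashes when both reach the same state with identical unread suffix — and to a fresh state only if none does.
a: 0a undefined. 0a->0: ok.
b: 0b undefined. 0b->0: no, aab/ba meet in 0. Open state 1: 0b->1.
c: 0c undefined. 0c->0: ok.
ba: 1a undefined. 1a->0: no, baaba/bac meet in 0. 1a->1: no, aab/ba meet in 1. Open state 2: 1a->2.
bb: 1b undefined. 1b->0: ok.
bc: 1c undefined. 1c->0: no, aab/abcb meet in 1. 1c->1: ok.
baa: 2a undefined. 2a->0: no, baaba/ba meet in 2. 2a->1: no, baaba/abcb meet in 0. 2a->2: ok.
bab: 2b undefined. 2b->0: no, babcaa/abcb meet in 0. 2b->1: no, babcaa/ba meet in 2. 2b->2: no, bcabbb/ba meet in 2. Open state 3: 2b->3.
bac: 2c undefined. 2c->0: ok.
babc: 3c undefined. 3c->0: no, babcaa/bac meet in 0. 3c->1: no, babcaa/ba meet in 2. 3c->2: no, babcaa/ba meet in 2. 3c->3: ok.
baaba: 3a undefined. 3a->0: no, babcaa/bac meet in 0. 3a->1: no, babcaa/ba meet in 2. 3a->2: no, babcaa/ba meet in 2. 3a->3: ok.
bcabb: 3b undefined. 3b->0: ok.
All examples now run through 4 states with every (state, symbol) defined. Accept strings end in {1,3}, Reject strings end in {0,2}; accept={1,3}.

states=4 start=0 accept={1,3} delta: 0a->0 0b->1 0c->0 1a->2 1b->0 1c->1 2a->2 2b->3 2c->0 3a->3 3b->0 3c->3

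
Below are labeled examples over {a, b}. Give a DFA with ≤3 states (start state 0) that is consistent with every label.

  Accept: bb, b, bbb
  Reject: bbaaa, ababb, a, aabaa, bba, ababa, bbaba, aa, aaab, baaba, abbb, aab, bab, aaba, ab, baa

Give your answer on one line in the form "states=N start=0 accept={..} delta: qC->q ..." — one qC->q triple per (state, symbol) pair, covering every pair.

states=2 start=0 accept={0} delta: 0a->1 0b->0 1a->1 1b->1

Fold the examples into a partial DFA from state 0: repeatedly fix the first undefined (state, symbol) met by the shortest-then-alphabetical prefix, trying targets in increasing order and rejecting any under which an Accept and a Reject string meet in one state with the same remainder; add a state when all current targets are rejected. Accepting states are where Accept strings end.
a: 0a undefined. 0a->0: no, b/aaab meet in 0 with "b" left. Open state 1: 0a->1.
b: 0b undefined. 0b->0: ok.
aa: 1a undefined. 1a->0: no, bb/aabaa meet in 0. 1a->1: ok.
ab: 1b undefined. 1b->0: no, bb/ababb meet in 0. 1b->1: ok.
All examples now run through 2 states with every (state, symbol) defined. Accept strings end in {0}, Reject strings end in {1}; accept={0}.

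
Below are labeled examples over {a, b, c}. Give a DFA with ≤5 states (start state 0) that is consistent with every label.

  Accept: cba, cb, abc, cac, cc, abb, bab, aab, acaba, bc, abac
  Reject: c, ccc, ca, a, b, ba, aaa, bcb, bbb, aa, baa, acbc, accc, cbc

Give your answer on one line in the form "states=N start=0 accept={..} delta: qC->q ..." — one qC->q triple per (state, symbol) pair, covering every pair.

State merging on the prefix tree: take the shortest (then alphabetical) example prefix whose next move is undefined and point that move at state 0, else 1, else 2, ...; a target is out if some Accept/Reject pair would then sit in one state with the same input left (inseparable). If every existing state is out, open a new one.
a: 0a undefined. 0a->0: no, aab/b meet in 0 with "b" left. Open state 1: 0a->1.
b: 0b undefined. 0b->0: no, cb/bcb meet in 0 with "cb" left. 0b->1: no, abb/bbb meet in 1 with "bb" left. Open state 2: 0b->2.
c: 0c undefined. 0c->0: no, cba/ba meet in 2 with "a" left. 0c->1: no, abc/cbc meet in 1 with "bc" left. 0c->2: ok.
aa: 1a undefined. 1a->0: no, aab/c meet in 2. 1a->1: ok.
ab: 1b undefined. 1b->0: no, abc/c meet in 2. 1b->1: no, abb/a meet in 1. 1b->2: no, aab/c meet in 2. Open state 3: 1b->3.
ac: 1c undefined. 1c->0: no, cc/acbc meet in 2 with "c" left. 1c->1: no, abc/acbc meet in 3 with "c" left. 1c->2: ok.
ba: 2a undefined. 2a->0: no, cac/c meet in 2. 2a->1: no, cac/c meet in 2. 2a->2: ok.
bb: 2b undefined. 2b->0: no, cba/a meet in 1. 2b->1: no, cba/a meet in 1. 2b->2: no, cba/c meet in 2. 2b->3: no, abc/acbc meet in 3 with "c" left. Open state 4: 2b->4.
bc: 2c undefined. 2c->0: ok.
aba: 3a undefined. 3a->0: no, abac/c meet in 2. 3a->1: no, abac/c meet in 2. 3a->2: ok.
abb: 3b undefined. 3b->0: ok.
abc: 3c undefined. 3c->0: ok.
bbb: 4b undefined. 4b->0: no, abc/bbb meet in 0. 4b->1: ok.
cba: 4a undefined. 4a->0: ok.
cbc: 4c undefined. 4c->0: no, cba/acbc meet in 0. 4c->1: ok.
All examples now run through 5 states with every (state, symbol) defined. Accept strings end in {0,3,4}, Reject strings end in {1,2}; accept={0,3,4}.

states=5 start=0 accept={0,3,4} delta: 0a->1 0b->2 0c->2 1a->1 1b->3 1c->2 2a->2 2b->4 2c->0 3a->2 3b->0 3c->0 4a->0 4b->1 4c->1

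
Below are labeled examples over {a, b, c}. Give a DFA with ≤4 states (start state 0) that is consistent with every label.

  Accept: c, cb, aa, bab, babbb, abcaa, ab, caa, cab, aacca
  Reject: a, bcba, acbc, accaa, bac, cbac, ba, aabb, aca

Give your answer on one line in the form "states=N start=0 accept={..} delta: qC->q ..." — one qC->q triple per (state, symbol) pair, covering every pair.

states=4 start=0 accept={0,2} delta: 0a->1 0b->0 0c->0 1a->2 1b->0 1c->3 2a->0 2b->3 2c->2 3a->1 3b->1 3c->2

Fold the examples into a partial DFA from state 0: repeatedly fix the first undefined (state, symbol) met by the shortest-then-alphabetical prefix, trying targets in increasing order and rejecting any under which an Accept and a Reject string meet in one state with the same remainder; add a state when all current targets are rejected. Accepting states are where Accept strings end.
a: 0a undefined. 0a->0: no, aa/a meet in 0. Open state 1: 0a->1.
b: 0b undefined. 0b->0: ok.
c: 0c undefined. 0c->0: ok.
aa: 1a undefined. 1a->0: no, c/aabb meet in 0. 1a->1: no, aa/a meet in 1. Open state 2: 1a->2.
ab: 1b undefined. 1b->0: ok.
ac: 1c undefined. 1c->0: no, c/acbc meet in 0. 1c->1: no, c/acbc meet in 0. 1c->2: no, aa/bac meet in 2. Open state 3: 1c->3.
aab: 2b undefined. 2b->0: no, c/aabb meet in 0. 2b->1: no, c/aabb meet in 0. 2b->2: no, aa/aabb meet in 2. 2b->3: ok.
aac: 2c undefined. 2c->0: no, aacca/a meet in 1. 2c->1: no, aacca/aca meet in 3 with "a" left. 2c->2: ok.
aca: 3a undefined. 3a->0: no, c/aca meet in 0. 3a->1: ok.
acb: 3b undefined. 3b->0: no, c/acbc meet in 0. 3b->1: ok.
acc: 3c undefined. 3c->0: no, aa/accaa meet in 2. 3c->1: no, aacca/accaa meet in 2 with "a" left. 3c->2: ok.
acca: 2a undefined. 2a->0: ok.
All examples now run through 4 states with every (state, symbol) defined. Accept strings end in {0,2}, Reject strings end in {1,3}; accept={0,2}.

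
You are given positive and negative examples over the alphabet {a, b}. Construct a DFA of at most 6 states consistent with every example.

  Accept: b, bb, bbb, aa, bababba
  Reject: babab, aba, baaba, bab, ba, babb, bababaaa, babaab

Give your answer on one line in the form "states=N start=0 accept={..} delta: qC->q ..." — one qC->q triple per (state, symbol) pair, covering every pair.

Grow the machine one transition at a time. Run the examples from 0; the earliest place one falls off (shortest prefix, ties alphabetical) gets sent to the lowest-numbered state that keeps every Accept/Reject pair distinguishable — a pair clashes when both reach the same state with identical unread suffix — and to a fresh state only if none does.
a: 0a undefined. 0a->0: ok.
b: 0b undefined. 0b->0: no, b/babab meet in 0. Open state 1: 0b->1.
ba: 1a undefined. 1a->0: no, b/babab meet in 1. 1a->1: no, b/aba meet in 1. Open state 2: 1a->2.
bb: 1b undefined. 1b->0: ok.
baa: 2a undefined. 2a->0: ok.
bab: 2b undefined. 2b->0: no, b/babab meet in 1. 2b->1: no, b/babab meet in 1. 2b->2: no, b/babab meet in 1. Open state 3: 2b->3.
baba: 3a undefined. 3a->0: no, b/babab meet in 1. 3a->1: no, bb/babab meet in 0. 3a->2: no, b/babaab meet in 1. 3a->3: ok.
babb: 3b undefined. 3b->0: no, bb/babab meet in 0. 3b->1: no, b/babab meet in 1. 3b->2: no, bb/bababaaa meet in 0. 3b->3: no, bababba/babab meet in 3. Open state 4: 3b->4.
bababa: 4a undefined. 4a->0: no, bb/bababaaa meet in 0. 4a->1: no, bb/bababaaa meet in 0. 4a->2: no, bb/bababaaa meet in 0. 4a->3: ok.
bababb: 4b undefined. 4b->0: ok.
All examples now run through 5 states with every (state, symbol) defined. Accept strings end in {0,1}, Reject strings end in {2,3,4}; accept={0,1}.

states=5 start=0 accept={0,1} delta: 0a->0 0b->1 1a->2 1b->0 2a->0 2b->3 3a->3 3b->4 4a->3 4b->0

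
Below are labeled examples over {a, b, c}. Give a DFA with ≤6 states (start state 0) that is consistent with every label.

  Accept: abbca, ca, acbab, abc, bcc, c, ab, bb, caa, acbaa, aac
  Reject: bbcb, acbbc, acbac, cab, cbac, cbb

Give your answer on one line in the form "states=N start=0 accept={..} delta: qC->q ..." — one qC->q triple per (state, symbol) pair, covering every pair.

states=4 start=0 accept={0,1} delta: 0a->0 0b->0 0c->1 1a->1 1b->2 1c->0 2a->3 2b->2 2c->2 3a->0 3b->0 3c->2

Grow the machine one transition at a time. Run the examples from 0; the earliest place one falls off (shortest prefix, ties alphabetical) gets sent to the lowest-numbered state that keeps every Accept/Reject pair distinguishable — a pair clashes when both reach the same state with identical unread suffix — and to a fresh state only if none does.
a: 0a undefined. 0a->0: ok.
b: 0b undefined. 0b->0: ok.
c: 0c undefined. 0c->0: no, abbca/bbcb meet in 0. Open state 1: 0c->1.
ca: 1a undefined. 1a->0: no, abbca/cab meet in 0. 1a->1: ok.
cb: 1b undefined. 1b->0: no, abbca/acbbc meet in 1. 1b->1: no, abbca/bbcb meet in 1. Open state 2: 1b->2.
bcc: 1c undefined. 1c->0: ok.
cba: 2a undefined. 2a->0: no, abbca/acbac meet in 1. 2a->1: no, acbab/bbcb meet in 2. 2a->2: no, acbab/cbb meet in 2 with "b" left. Open state 3: 2a->3.
cbb: 2b undefined. 2b->0: no, abbca/acbbc meet in 1. 2b->1: no, abbca/cbb meet in 1. 2b->2: ok.
cbac: 3c undefined. 3c->0: no, bcc/acbac meet in 0. 3c->1: no, abbca/acbac meet in 1. 3c->2: ok.
acbaa: 3a undefined. 3a->0: ok.
acbab: 3b undefined. 3b->0: ok.
acbbc: 2c undefined. 2c->0: no, acbab/acbbc meet in 0. 2c->1: no, abbca/acbbc meet in 1. 2c->2: ok.
All examples now run through 4 states with every (state, symbol) defined. Accept strings end in {0,1}, Reject strings end in {2}; accept={0,1}.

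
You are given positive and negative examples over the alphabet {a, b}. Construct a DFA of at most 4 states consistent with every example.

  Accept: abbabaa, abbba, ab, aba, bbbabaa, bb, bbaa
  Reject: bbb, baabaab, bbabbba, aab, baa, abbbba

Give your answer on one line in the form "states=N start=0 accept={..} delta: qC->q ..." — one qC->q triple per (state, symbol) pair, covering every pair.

states=4 start=0 accept={2} delta: 0a->1 0b->1 1a->0 1b->2 2a->2 2b->3 3a->1 3b->2

Fold the examples into a partial DFA from state 0: repeatedly fix the first undefined (state, symbol) met by the shortest-then-alphabetical prefix, trying targets in increasing order and rejecting any under which an Accept and a Reject string meet in one state with the same remainder; add a state when all current targets are rejected. Accepting states are where Accept strings end.
a: 0a undefined. 0a->0: no, ab/aab meet in 0 with "b" left. Open state 1: 0a->1.
b: 0b undefined. 0b->0: no, abbba/bbabbba meet in 1 with "bbba" left. 0b->1: ok.
aa: 1a undefined. 1a->0: ok.
ab: 1b undefined. 1b->0: no, abbabaa/bbb meet in 1. 1b->1: no, abbabaa/bbb meet in 1. Open state 2: 1b->2.
aba: 2a undefined. 2a->0: no, ab/baabaab meet in 2. 2a->1: no, abbba/bbabbba meet in 2 with "bba" left. 2a->2: ok.
abb: 2b undefined. 2b->0: no, abbabaa/bbabbba meet in 2. 2b->1: no, abbabaa/bbb meet in 1. 2b->2: no, abbabaa/bbb meet in 2. Open state 3: 2b->3.
abba: 3a undefined. 3a->0: no, abbabaa/aab meet in 1. 3a->1: ok.
abbb: 3b undefined. 3b->0: no, abbba/aab meet in 1. 3b->1: no, abbabaa/bbabbba meet in 2. 3b->2: ok.
All examples now run through 4 states with every (state, symbol) defined. Accept strings end in {2}, Reject strings end in {1,3}; accept={2}.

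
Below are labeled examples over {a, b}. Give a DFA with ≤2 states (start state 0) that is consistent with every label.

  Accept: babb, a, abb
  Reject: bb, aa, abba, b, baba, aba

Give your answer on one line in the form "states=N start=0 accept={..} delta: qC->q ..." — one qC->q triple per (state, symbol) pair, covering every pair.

states=2 start=0 accept={1} delta: 0a->1 0b->0 1a->0 1b->1

Grow the machine one transition at a time. Run the examples from 0; the earliest place one falls off (shortest prefix, ties alphabetical) gets sent to the lowest-numbered state that keeps every Accept/Reject pair distinguishable — a pair clashes when both reach the same state with identical unread suffix — and to a fresh state only if none does.
a: 0a undefined. 0a->0: no, a/aa meet in 0. Open state 1: 0a->1.
b: 0b undefined. 0b->0: ok.
aa: 1a undefined. 1a->0: ok.
ab: 1b undefined. 1b->0: no, babb/bb meet in 0. 1b->1: ok.
All examples now run through 2 states with every (state, symbol) defined. Accept strings end in {1}, Reject strings end in {0}; accept={1}.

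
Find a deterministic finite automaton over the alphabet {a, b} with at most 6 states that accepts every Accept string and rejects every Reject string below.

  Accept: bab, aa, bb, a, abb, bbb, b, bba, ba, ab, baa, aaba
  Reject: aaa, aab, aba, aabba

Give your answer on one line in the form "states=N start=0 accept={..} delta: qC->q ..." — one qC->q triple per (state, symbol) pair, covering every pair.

Fold the examples into a partial DFA from state 0: repeatedly fix the first undefined (state, symbol) met by the shortest-then-alphabetical prefix, trying targets in increasing order and rejecting any under which an Accept and a Reject string meet in one state with the same remainder; add a state when all current targets are rejected. Accepting states are where Accept strings end.
a: 0a undefined. 0a->0: no, aa/aaa meet in 0. Open state 1: 0a->1.
b: 0b undefined. 0b->0: ok.
aa: 1a undefined. 1a->0: no, aa/aab meet in 0. 1a->1: no, bab/aab meet in 1 with "b" left. Open state 2: 1a->2.
ab: 1b undefined. 1b->0: no, a/aba meet in 1. 1b->1: no, aa/aba meet in 2. 1b->2: no, abb/aab meet in 2 with "b" left. Open state 3: 1b->3.
aaa: 2a undefined. 2a->0: no, bb/aaa meet in 0. 2a->1: no, a/aaa meet in 1. 2a->2: no, aa/aaa meet in 2. 2a->3: no, bab/aaa meet in 3. Open state 4: 2a->4.
aab: 2b undefined. 2b->0: no, bb/aab meet in 0. 2b->1: no, a/aab meet in 1. 2b->2: no, aa/aab meet in 2. 2b->3: no, bab/aab meet in 3. 2b->4: ok.
aba: 3a undefined. 3a->0: no, bb/aba meet in 0. 3a->1: no, a/aba meet in 1. 3a->2: no, aa/aba meet in 2. 3a->3: no, bab/aba meet in 3. 3a->4: ok.
abb: 3b undefined. 3b->0: ok.
aaba: 4a undefined. 4a->0: ok.
aabb: 4b undefined. 4b->0: no, a/aabba meet in 1. 4b->1: no, aa/aabba meet in 2. 4b->2: ok.
All examples now run through 5 states with every (state, symbol) defined. Accept strings end in {0,1,2,3}, Reject strings end in {4}; accept={0,1,2,3}.

states=5 start=0 accept={0,1,2,3} delta: 0a->1 0b->0 1a->2 1b->3 2a->4 2b->4 3a->4 3b->0 4a->0 4b->2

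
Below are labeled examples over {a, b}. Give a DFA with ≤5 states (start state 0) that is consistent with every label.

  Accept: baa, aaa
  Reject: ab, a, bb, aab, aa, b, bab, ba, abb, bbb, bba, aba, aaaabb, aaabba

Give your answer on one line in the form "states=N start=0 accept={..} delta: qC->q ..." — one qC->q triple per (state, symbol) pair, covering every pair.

Fold the examples into a partial DFA from state 0: repeatedly fix the first undefined (state, symbol) met by the shortest-then-alphabetical prefix, trying targets in increasing order and rejecting any under which an Accept and a Reject string meet in one state with the same remainder; add a state when all current targets are rejected. Accepting states are where Accept strings end.
a: 0a undefined. 0a->0: no, aaa/a meet in 0. Open state 1: 0a->1.
b: 0b undefined. 0b->0: no, baa/aa meet in 1 with "a" left. 0b->1: ok.
aa: 1a undefined. 1a->0: no, baa/a meet in 1. 1a->1: no, baa/a meet in 1. Open state 2: 1a->2.
ab: 1b undefined. 1b->0: ok.
aaa: 2a undefined. 2a->0: no, baa/ab meet in 0. 2a->1: no, baa/a meet in 1. 2a->2: no, baa/aa meet in 2. Open state 3: 2a->3.
aab: 2b undefined. 2b->0: ok.
aaaa: 3a undefined. 3a->0: ok.
aaab: 3b undefined. 3b->0: ok.
All examples now run through 4 states with every (state, symbol) defined. Accept strings end in {3}, Reject strings end in {0,1,2}; accept={3}.

states=4 start=0 accept={3} delta: 0a->1 0b->1 1a->2 1b->0 2a->3 2b->0 3a->0 3b->0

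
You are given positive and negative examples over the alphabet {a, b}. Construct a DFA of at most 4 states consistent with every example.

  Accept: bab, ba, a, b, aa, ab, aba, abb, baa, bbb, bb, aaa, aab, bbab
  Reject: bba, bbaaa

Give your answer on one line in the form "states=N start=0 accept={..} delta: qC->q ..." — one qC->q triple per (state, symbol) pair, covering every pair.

State merging on the prefix tree: take the shortest (then alphabetical) example prefix whose next move is undefined and point that move at state 0, else 1, else 2, ...; a target is out if some Accept/Reject pair would then sit in one state with the same input left (inseparable). If every existing state is out, open a new one.
a: 0a undefined. 0a->0: ok.
b: 0b undefined. 0b->0: no, bab/bba meet in 0. Open state 1: 0b->1.
ba: 1a undefined. 1a->0: ok.
bb: 1b undefined. 1b->0: no, ba/bba meet in 0. 1b->1: no, ba/bba meet in 0. Open state 2: 1b->2.
bba: 2a undefined. 2a->0: no, ba/bba meet in 0. 2a->1: no, bab/bba meet in 1. 2a->2: no, abb/bba meet in 2. Open state 3: 2a->3.
bbb: 2b undefined. 2b->0: ok.
bbaa: 3a undefined. 3a->0: no, ba/bbaaa meet in 0. 3a->1: no, ba/bbaaa meet in 0. 3a->2: ok.
bbab: 3b undefined. 3b->0: ok.
All examples now run through 4 states with every (state, symbol) defined. Accept strings end in {0,1,2}, Reject strings end in {3}; accept={0,1,2}.

states=4 start=0 accept={0,1,2} delta: 0a->0 0b->1 1a->0 1b->2 2a->3 2b->0 3a->2 3b->0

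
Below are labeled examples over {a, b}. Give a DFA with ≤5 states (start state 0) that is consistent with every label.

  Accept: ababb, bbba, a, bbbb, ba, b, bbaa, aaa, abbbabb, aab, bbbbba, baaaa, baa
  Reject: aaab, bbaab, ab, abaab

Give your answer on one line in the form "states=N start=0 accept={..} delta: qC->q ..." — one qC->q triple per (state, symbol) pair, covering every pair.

states=4 start=0 accept={0,1,3} delta: 0a->1 0b->1 1a->0 1b->2 2a->3 2b->3 3a->1 3b->0

Grow the machine one transition at a time. Run the examples from 0; the earliest place one falls off (shortest prefix, ties alphabetical) gets sent to the lowest-numbered state that keeps every Accept/Reject pair distinguishable — a pair clashes when both reach the same state with identical unread suffix — and to a fresh state only if none does.
a: 0a undefined. 0a->0: no, b/aaab meet in 0 with "b" left. Open state 1: 0a->1.
b: 0b undefined. 0b->0: no, aab/bbaab meet in 1 with "ab" left. 0b->1: ok.
aa: 1a undefined. 1a->0: ok.
ab: 1b undefined. 1b->0: no, ababb/bbaab meet in 1. 1b->1: no, ababb/aaab meet in 1. Open state 2: 1b->2.
aba: 2a undefined. 2a->0: no, ababb/aaab meet in 2. 2a->1: no, a/bbaab meet in 1. 2a->2: no, bbaa/aaab meet in 2. Open state 3: 2a->3.
abb: 2b undefined. 2b->0: no, abbbabb/aaab meet in 2. 2b->1: no, bbbb/aaab meet in 2. 2b->2: no, bbbb/aaab meet in 2. 2b->3: ok.
abaa: 3a undefined. 3a->0: no, a/bbaab meet in 1. 3a->1: ok.
abab: 3b undefined. 3b->0: ok.
All examples now run through 4 states with every (state, symbol) defined. Accept strings end in {0,1,3}, Reject strings end in {2}; accept={0,1,3}.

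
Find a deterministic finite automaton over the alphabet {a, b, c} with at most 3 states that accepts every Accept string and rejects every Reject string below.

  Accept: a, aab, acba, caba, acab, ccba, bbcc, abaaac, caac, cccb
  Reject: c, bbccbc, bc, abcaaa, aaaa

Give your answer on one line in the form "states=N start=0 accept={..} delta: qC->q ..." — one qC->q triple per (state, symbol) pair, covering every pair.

states=3 start=0 accept={0,1} delta: 0a->1 0b->0 0c->2 1a->2 1b->0 1c->0 2a->2 2b->0 2c->0

Grow the machine one transition at a time. Run the examples from 0; the earliest place one falls off (shortest prefix, ties alphabetical) gets sent to the lowest-numbered state that keeps every Accept/Reject pair distinguishable — a pair clashes when both reach the same state with identical unread suffix — and to a fresh state only if none does.
a: 0a undefined. 0a->0: no, a/aaaa meet in 0. Open state 1: 0a->1.
b: 0b undefined. 0b->0: ok.
c: 0c undefined. 0c->0: no, bbcc/c meet in 0. 0c->1: no, a/c meet in 1. Open state 2: 0c->2.
aa: 1a undefined. 1a->0: no, aab/aaaa meet in 0. 1a->1: no, a/aaaa meet in 1. 1a->2: ok.
ab: 1b undefined. 1b->0: ok.
ac: 1c undefined. 1c->0: ok.
ca: 2a undefined. 2a->0: no, a/aaaa meet in 1. 2a->1: no, a/abcaaa meet in 1. 2a->2: ok.
cc: 2c undefined. 2c->0: ok.
aab: 2b undefined. 2b->0: ok.
All examples now run through 3 states with every (state, symbol) defined. Accept strings end in {0,1}, Reject strings end in {2}; accept={0,1}.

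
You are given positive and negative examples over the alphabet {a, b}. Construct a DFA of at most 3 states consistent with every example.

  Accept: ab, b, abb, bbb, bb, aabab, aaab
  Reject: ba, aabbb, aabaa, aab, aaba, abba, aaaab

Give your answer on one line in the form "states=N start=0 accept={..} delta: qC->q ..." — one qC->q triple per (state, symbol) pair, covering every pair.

State merging on the prefix tree: take the shortest (then alphabetical) example prefix whose next move is undefined and point that move at state 0, else 1, else 2, ...; a target is out if some Accept/Reject pair would then sit in one state with the same input left (inseparable). If every existing state is out, open a new one.
a: 0a undefined. 0a->0: no, ab/aab meet in 0 with "b" left. Open state 1: 0a->1.
b: 0b undefined. 0b->0: ok.
aa: 1a undefined. 1a->0: no, b/aabbb meet in 0. 1a->1: no, ab/aab meet in 1 with "b" left. Open state 2: 1a->2.
ab: 1b undefined. 1b->0: ok.
aaa: 2a undefined. 2a->0: no, ab/aaaab meet in 0. 2a->1: ok.
aab: 2b undefined. 2b->0: no, ab/aabbb meet in 0. 2b->1: no, ab/aabbb meet in 0. 2b->2: ok.
All examples now run through 3 states with every (state, symbol) defined. Accept strings end in {0}, Reject strings end in {1,2}; accept={0}.

states=3 start=0 accept={0} delta: 0a->1 0b->0 1a->2 1b->0 2a->1 2b->2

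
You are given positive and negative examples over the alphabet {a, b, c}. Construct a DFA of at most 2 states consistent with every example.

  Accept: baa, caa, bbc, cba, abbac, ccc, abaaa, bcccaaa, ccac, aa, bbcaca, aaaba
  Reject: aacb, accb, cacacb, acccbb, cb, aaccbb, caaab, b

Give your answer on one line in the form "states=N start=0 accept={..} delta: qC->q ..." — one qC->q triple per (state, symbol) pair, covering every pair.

states=2 start=0 accept={0} delta: 0a->0 0b->1 0c->0 1a->0 1b->1 1c->0

Fold the examples into a partial DFA from state 0: repeatedly fix the first undefined (state, symbol) met by the shortest-then-alphabetical prefix, trying targets in increasing order and rejecting any under which an Accept and a Reject string meet in one state with the same remainder; add a state when all current targets are rejected. Accepting states are where Accept strings end.
a: 0a undefined. 0a->0: ok.
b: 0b undefined. 0b->0: no, baa/b meet in 0. Open state 1: 0b->1.
c: 0c undefined. 0c->0: ok.
ba: 1a undefined. 1a->0: ok.
bb: 1b undefined. 1b->0: no, baa/acccbb meet in 0. 1b->1: ok.
bc: 1c undefined. 1c->0: ok.
All examples now run through 2 states with every (state, symbol) defined. Accept strings end in {0}, Reject strings end in {1}; accept={0}.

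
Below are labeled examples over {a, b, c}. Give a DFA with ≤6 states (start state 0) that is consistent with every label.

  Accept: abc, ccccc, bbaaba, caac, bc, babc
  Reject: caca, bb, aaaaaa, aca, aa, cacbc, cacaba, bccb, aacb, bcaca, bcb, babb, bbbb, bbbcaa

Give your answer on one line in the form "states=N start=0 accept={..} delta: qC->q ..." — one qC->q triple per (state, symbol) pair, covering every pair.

Fold the examples into a partial DFA from state 0: repeatedly fix the first undefined (state, symbol) met by the shortest-then-alphabetical prefix, trying targets in increasing order and rejecting any under which an Accept and a Reject string meet in one state with the same remainder; add a state when all current targets are rejected. Accepting states are where Accept strings end.
a: 0a undefined. 0a->0: ok.
b: 0b undefined. 0b->0: no, bbaaba/bb meet in 0. Open state 1: 0b->1.
c: 0c undefined. 0c->0: no, abc/cacbc meet in 1 with "c" left. 0c->1: ok.
ba: 1a undefined. 1a->0: ok.
bb: 1b undefined. 1b->0: no, bbaaba/caca meet in 0. 1b->1: no, abc/cacbc meet in 1 with "c" left. Open state 2: 1b->2.
bc: 1c undefined. 1c->0: no, abc/caca meet in 0. 1c->1: ok.
bba: 2a undefined. 2a->0: no, bbaaba/caca meet in 0. 2a->1: no, bbaaba/caca meet in 0. 2a->2: ok.
bbb: 2b undefined. 2b->0: no, abc/bbbb meet in 1. 2b->1: no, bbaaba/caca meet in 0. 2b->2: no, bbaaba/bb meet in 2. Open state 3: 2b->3.
bbbb: 3b undefined. 3b->0: ok.
bbbc: 3c undefined. 3c->0: ok.
cacbc: 2c undefined. 2c->0: ok.
bbaaba: 3a undefined. 3a->0: no, bbaaba/caca meet in 0. 3a->1: ok.
All examples now run through 4 states with every (state, symbol) defined. Accept strings end in {1}, Reject strings end in {0,2}; accept={1}.

states=4 start=0 accept={1} delta: 0a->0 0b->1 0c->1 1a->0 1b->2 1c->1 2a->2 2b->3 2c->0 3a->1 3b->0 3c->0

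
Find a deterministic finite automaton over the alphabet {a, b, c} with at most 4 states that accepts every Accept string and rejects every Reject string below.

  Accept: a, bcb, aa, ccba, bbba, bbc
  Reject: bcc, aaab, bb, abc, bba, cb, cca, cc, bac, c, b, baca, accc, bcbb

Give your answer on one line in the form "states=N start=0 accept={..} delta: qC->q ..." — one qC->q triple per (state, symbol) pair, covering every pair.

states=4 start=0 accept={0} delta: 0a->0 0b->1 0c->1 1a->1 1b->2 1c->3 2a->1 2b->0 2c->0 3a->1 3b->0 3c->1

State merging on the prefix tree: take the shortest (then alphabetical) example prefix whose next move is undefined and point that move at state 0, else 1, else 2, ...; a target is out if some Accept/Reject pair would then sit in one state with the same input left (inseparable). If every existing state is out, open a new one.
a: 0a undefined. 0a->0: ok.
b: 0b undefined. 0b->0: no, a/aaab meet in 0. Open state 1: 0b->1.
c: 0c undefined. 0c->0: no, a/cca meet in 0. 0c->1: ok.
ba: 1a undefined. 1a->0: no, a/baca meet in 0. 1a->1: ok.
bb: 1b undefined. 1b->0: no, a/bb meet in 0. 1b->1: no, bbba/aaab meet in 1. Open state 2: 1b->2.
bc: 1c undefined. 1c->0: no, a/abc meet in 0. 1c->1: no, bcb/bb meet in 2. 1c->2: no, bbc/bcc meet in 2 with "c" left. Open state 3: 1c->3.
bba: 2a undefined. 2a->0: no, a/bba meet in 0. 2a->1: ok.
bbb: 2b undefined. 2b->0: ok.
bbc: 2c undefined. 2c->0: ok.
bcb: 3b undefined. 3b->0: ok.
bcc: 3c undefined. 3c->0: no, a/bcc meet in 0. 3c->1: ok.
cca: 3a undefined. 3a->0: no, a/cca meet in 0. 3a->1: ok.
All examples now run through 4 states with every (state, symbol) defined. Accept strings end in {0}, Reject strings end in {1,2,3}; accept={0}.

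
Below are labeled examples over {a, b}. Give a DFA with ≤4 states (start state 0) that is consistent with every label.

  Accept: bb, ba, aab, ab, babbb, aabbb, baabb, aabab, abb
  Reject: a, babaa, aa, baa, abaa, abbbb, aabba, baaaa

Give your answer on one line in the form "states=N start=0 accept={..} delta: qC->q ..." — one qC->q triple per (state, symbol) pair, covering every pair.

State merging on the prefix tree: take the shortest (then alphabetical) example prefix whose next move is undefined and point that move at state 0, else 1, else 2, ...; a target is out if some Accept/Reject pair would then sit in one state with the same input left (inseparable). If every existing state is out, open a new one.
a: 0a undefined. 0a->0: ok.
b: 0b undefined. 0b->0: no, bb/a meet in 0. Open state 1: 0b->1.
ba: 1a undefined. 1a->0: no, ba/a meet in 0. 1a->1: no, ba/baa meet in 1. Open state 2: 1a->2.
bb: 1b undefined. 1b->0: no, bb/a meet in 0. 1b->1: no, bb/abbbb meet in 1. 1b->2: ok.
baa: 2a undefined. 2a->0: ok.
bab: 2b undefined. 2b->0: no, aab/abbbb meet in 1. 2b->1: no, bb/abbbb meet in 2. 2b->2: no, bb/abbbb meet in 2. Open state 3: 2b->3.
baba: 3a undefined. 3a->0: ok.
babb: 3b undefined. 3b->0: ok.
All examples now run through 4 states with every (state, symbol) defined. Accept strings end in {1,2,3}, Reject strings end in {0}; accept={1,2,3}.

states=4 start=0 accept={1,2,3} delta: 0a->0 0b->1 1a->2 1b->2 2a->0 2b->3 3a->0 3b->0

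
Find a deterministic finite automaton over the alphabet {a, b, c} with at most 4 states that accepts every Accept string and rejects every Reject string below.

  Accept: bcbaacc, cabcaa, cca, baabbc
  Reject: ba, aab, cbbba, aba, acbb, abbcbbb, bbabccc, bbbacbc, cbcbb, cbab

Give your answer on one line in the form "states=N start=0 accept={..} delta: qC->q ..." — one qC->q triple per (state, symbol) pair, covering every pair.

State merging on the prefix tree: take the shortest (then alphabetical) example prefix whose next move is undefined and point that move at state 0, else 1, else 2, ...; a target is out if some Accept/Reject pair would then sit in one state with the same input left (inseparable). If every existing state is out, open a new one.
a: 0a undefined. 0a->0: ok.
b: 0b undefined. 0b->0: ok.
c: 0c undefined. 0c->0: no, bcbaacc/ba meet in 0. Open state 1: 0c->1.
ca: 1a undefined. 1a->0: no, cabcaa/ba meet in 0. 1a->1: ok.
cb: 1b undefined. 1b->0: no, cabcaa/bbbacbc meet in 1. 1b->1: no, bcbaacc/bbabccc meet in 1 with "cc" left. Open state 2: 1b->2.
cc: 1c undefined. 1c->0: no, cca/ba meet in 0. 1c->1: no, cca/bbabccc meet in 1. 1c->2: ok.
cba: 2a undefined. 2a->0: no, cca/ba meet in 0. 2a->1: no, bcbaacc/bbabccc meet in 2 with "c" left. 2a->2: ok.
cbb: 2b undefined. 2b->0: ok.
cbc: 2c undefined. 2c->0: no, cabcaa/ba meet in 0. 2c->1: no, cabcaa/bbabccc meet in 1. 2c->2: no, bcbaacc/bbabccc meet in 2. Open state 3: 2c->3.
cbcb: 3b undefined. 3b->0: ok.
cabca: 3a undefined. 3a->0: no, cabcaa/ba meet in 0. 3a->1: ok.
bcbaacc: 3c undefined. 3c->0: no, bcbaacc/ba meet in 0. 3c->1: ok.
All examples now run through 4 states with every (state, symbol) defined. Accept strings end in {1,2}, Reject strings end in {0,3}; accept={1,2}.

states=4 start=0 accept={1,2} delta: 0a->0 0b->0 0c->1 1a->1 1b->2 1c->2 2a->2 2b->0 2c->3 3a->1 3b->0 3c->1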